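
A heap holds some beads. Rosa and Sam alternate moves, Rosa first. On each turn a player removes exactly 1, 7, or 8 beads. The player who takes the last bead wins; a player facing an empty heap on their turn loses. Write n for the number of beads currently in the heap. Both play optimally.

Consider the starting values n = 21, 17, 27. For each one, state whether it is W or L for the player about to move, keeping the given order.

Use the standard recursion: the mover loses at a terminal position; elsewhere, the mover wins exactly when some move hands the opponent an L position.
n=0: no move → L
n=1: →0(L), so W
n=2: →1(W) only, which is W, so L
n=3: →2(L), so W
n=4: →3(W) only, which is W, so L
n=5: →4(L), so W
n=6: →5(W) only, which is W, so L
n=7: →6(L), so W
n=8: →0(L), so W
n=9: →2(L), so W
n=10: →2(L), so W
n=11: →4(L), so W
n=12: →4(L), so W
n=13: →6(L), so W
n=14: →6(L), so W
n=15: →14(W), 8(W), 7(W) — all W, so L
n=16: →15(L), so W
n=17: →16(W), 10(W), 9(W) — all W, so L
n=18: →17(L), so W
n=19: →18(W), 12(W), 11(W) — all W, so L
n=20: →19(L), so W
n=21: →20(W), 14(W), 13(W) — all W, so L
n=22: →21(L), so W
n=23: →15(L), so W
n=24: →17(L), so W
n=25: →17(L), so W
n=26: →19(L), so W
n=27: →19(L), so W

21: L, 17: L, 27: W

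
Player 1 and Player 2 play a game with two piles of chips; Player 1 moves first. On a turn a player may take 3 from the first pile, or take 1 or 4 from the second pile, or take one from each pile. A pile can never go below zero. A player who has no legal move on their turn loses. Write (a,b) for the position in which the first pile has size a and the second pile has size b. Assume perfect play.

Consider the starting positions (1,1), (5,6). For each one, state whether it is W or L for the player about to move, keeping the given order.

(1,1): W, (5,6): L

Compute win/loss labels from the base case upward. A position with no move is L. Any other position is W if it can reach an L in one move, else L.
No move ever increases a pile, so every position that can arise here has a ≤ 5 and b ≤ 6; it is enough to label the cells with 0 ≤ a ≤ 5 and 0 ≤ b ≤ 6.
Every move lowers a or b (never raises either), so fill the grid row by row in increasing a, and left to right within a row: each cell's successors are then already labelled.
      b=0  b=1  b=2  b=3  b=4  b=5  b=6
a=0:    L    W    L    W    W    L    W
a=1:    L    W    L    W    W    L    W
a=2:    L    W    L    W    W    L    W
a=3:    W    W    W    W    L    W    W
a=4:    W    L    W    L    W    W    L
a=5:    W    L    W    L    W    W    L
Cells with no legal move (terminal, hence L): (0,0), (1,0), (2,0).
The remaining L cells, each justified by listing all of its moves:
(0,2): →(0,1)(W) only, which is W, so L
(0,5): →(0,4)(W), (0,1)(W) — all W, so L
(1,2): →(1,1)(W), (0,1)(W) — all W, so L
(1,5): →(1,4)(W), (1,1)(W), (0,4)(W) — all W, so L
(2,2): →(2,1)(W), (1,1)(W) — all W, so L
(2,5): →(2,4)(W), (2,1)(W), (1,4)(W) — all W, so L
(3,4): →(0,4)(W), (3,3)(W), (3,0)(W), (2,3)(W) — all W, so L
(4,1): →(1,1)(W), (4,0)(W), (3,0)(W) — all W, so L
(4,3): →(1,3)(W), (4,2)(W), (3,2)(W) — all W, so L
(4,6): →(1,6)(W), (4,5)(W), (4,2)(W), (3,5)(W) — all W, so L
(5,1): →(2,1)(W), (5,0)(W), (4,0)(W) — all W, so L
(5,3): →(2,3)(W), (5,2)(W), (4,2)(W) — all W, so L
(5,6): →(2,6)(W), (5,5)(W), (5,2)(W), (4,5)(W) — all W, so L
Every other cell has at least one move into one of the L cells above, so it is W.
(1,1): the move to (1,0) reaches an L cell, so W
(5,6): one of the L cells justified above, so L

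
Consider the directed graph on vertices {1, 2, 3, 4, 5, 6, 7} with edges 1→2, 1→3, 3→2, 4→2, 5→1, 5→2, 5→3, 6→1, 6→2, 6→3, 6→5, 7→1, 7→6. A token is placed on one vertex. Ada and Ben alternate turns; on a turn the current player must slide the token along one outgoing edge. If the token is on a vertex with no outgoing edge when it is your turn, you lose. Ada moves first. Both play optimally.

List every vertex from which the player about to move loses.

Build the W/L table. Terminal = L. A non-terminal position is W if it has a move to some L; otherwise it is L.
Every edge goes from a vertex to one that appears earlier in the order 2, 3, 1, 5, 6, 4, 7, so processing vertices in that order labels each vertex after all of its successors.
2: no outgoing edge → L
3: can move to 2, which is L ⇒ W
1: can move to 2, which is L ⇒ W
5: can move to 2, which is L ⇒ W
6: can move to 2, which is L ⇒ W
4: can move to 2, which is L ⇒ W
7: moves to 6(W), 1(W); every one is W ⇒ L
The losing starting vertices are exactly the entries labelled L in this table (2 of them).

2, 7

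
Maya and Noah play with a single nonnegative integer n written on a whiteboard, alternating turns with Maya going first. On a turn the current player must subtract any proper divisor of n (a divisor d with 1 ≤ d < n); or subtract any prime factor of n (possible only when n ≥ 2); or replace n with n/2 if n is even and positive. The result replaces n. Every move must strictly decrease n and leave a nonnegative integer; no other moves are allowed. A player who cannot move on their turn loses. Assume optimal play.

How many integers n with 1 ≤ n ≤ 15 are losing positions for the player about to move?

Compute win/loss labels from the base case upward. A position with no move is L. Any other position is W if it can reach an L in one move, else L.
n=0: no move → L
n=1: no move → L
n=2: reaches L-position 0 → W
n=3: reaches L-position 0 → W
n=4: only reaches 2(W), 3(W), all W → L
n=5: reaches L-position 0 → W
n=6: reaches L-position 4 → W
n=7: reaches L-position 0 → W
n=8: reaches L-position 4 → W
n=9: only reaches 6(W), 8(W), all W → L
n=10: reaches L-position 9 → W
n=11: reaches L-position 0 → W
n=12: reaches L-position 9 → W
n=13: reaches L-position 0 → W
n=14: only reaches 7(W), 12(W), 13(W), all W → L
n=15: reaches L-position 14 → W
L entries with 1 ≤ n ≤ 15 (n=0 is outside the asked range and is not counted): n = 1, 4, 9, 14; that makes 4.

4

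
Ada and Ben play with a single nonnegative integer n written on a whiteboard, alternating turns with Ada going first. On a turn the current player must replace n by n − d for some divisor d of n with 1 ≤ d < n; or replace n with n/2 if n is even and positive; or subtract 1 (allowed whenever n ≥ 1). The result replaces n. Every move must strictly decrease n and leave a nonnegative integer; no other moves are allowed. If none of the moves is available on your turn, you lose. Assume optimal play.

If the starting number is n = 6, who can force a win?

Work bottom-up. With no move the player to move loses. Otherwise the position is W if at least one move leads to an L position for the opponent, and L if every move leads to a W.
n=0: no move → L
n=1: reaches L-position 0 → W
n=2: only reaches 1(W), which is W → L
n=3: reaches L-position 2 → W
n=4: reaches L-position 2 → W
n=5: only reaches 4(W), which is W → L
n=6: reaches L-position 5 → W
The starting position 6 is W: Ada should move to 5, handing over an L position.

Ada wins.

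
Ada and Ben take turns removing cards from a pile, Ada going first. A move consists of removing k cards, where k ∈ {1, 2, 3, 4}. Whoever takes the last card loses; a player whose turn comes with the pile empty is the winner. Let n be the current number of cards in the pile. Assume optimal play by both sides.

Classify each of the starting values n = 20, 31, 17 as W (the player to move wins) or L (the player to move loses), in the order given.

Build the W/L table. Terminal = W. A non-terminal position is W if it has a move to some L; otherwise it is L.
n=0: no move; the opponent has just taken the last card and therefore loses → W
n=1: →0(W) only, which is W, so L
n=2: →1(L), so W
n=3: →1(L), so W
n=4: →1(L), so W
n=5: →1(L), so W
n=6: →5(W), 4(W), 3(W), 2(W) — all W, so L
n=7: →6(L), so W
n=8: →6(L), so W
n=9: →6(L), so W
n=10: →6(L), so W
n=11: →10(W), 9(W), 8(W), 7(W) — all W, so L
n=12: →11(L), so W
n=13: →11(L), so W
n=14: →11(L), so W
n=15: →11(L), so W
n=16: →15(W), 14(W), 13(W), 12(W) — all W, so L
n=17: →16(L), so W
n=18: →16(L), so W
n=19: →16(L), so W
n=20: →16(L), so W
n=21: →20(W), 19(W), 18(W), 17(W) — all W, so L
n=22: →21(L), so W
n=23: →21(L), so W
n=24: →21(L), so W
n=25: →21(L), so W
n=26: →25(W), 24(W), 23(W), 22(W) — all W, so L
n=27: →26(L), so W
n=28: →26(L), so W
n=29: →26(L), so W
n=30: →26(L), so W
n=31: →30(W), 29(W), 28(W), 27(W) — all W, so L

20: W, 31: L, 17: W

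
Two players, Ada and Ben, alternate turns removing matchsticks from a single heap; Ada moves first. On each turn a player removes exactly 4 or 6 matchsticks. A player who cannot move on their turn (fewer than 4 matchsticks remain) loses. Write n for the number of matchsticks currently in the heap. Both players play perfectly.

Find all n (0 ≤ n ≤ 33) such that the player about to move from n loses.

0, 1, 2, 3, 10, 11, 12, 13, 20, 21, 22, 23, 30, 31, 32, 33

Label each position W (a win for the player to move) or L (a loss). A position with no legal move is L; any other position is W exactly when some move reaches an L, and L when every move reaches a W.
n=0: no move → L
n=1: no move → L
n=2: no move → L
n=3: no move → L
n=4: can move to 0, which is L ⇒ W
n=5: can move to 1, which is L ⇒ W
n=6: can move to 2, which is L ⇒ W
n=7: can move to 3, which is L ⇒ W
n=8: can move to 2, which is L ⇒ W
n=9: can move to 3, which is L ⇒ W
n=10: moves to 6(W), 4(W); every one is W ⇒ L
n=11: moves to 7(W), 5(W); every one is W ⇒ L
n=12: moves to 8(W), 6(W); every one is W ⇒ L
n=13: moves to 9(W), 7(W); every one is W ⇒ L
n=14: can move to 10, which is L ⇒ W
n=15: can move to 11, which is L ⇒ W
n=16: can move to 12, which is L ⇒ W
n=17: can move to 13, which is L ⇒ W
n=18: can move to 12, which is L ⇒ W
n=19: can move to 13, which is L ⇒ W
n=20: moves to 16(W), 14(W); every one is W ⇒ L
n=21: moves to 17(W), 15(W); every one is W ⇒ L
n=22: moves to 18(W), 16(W); every one is W ⇒ L
n=23: moves to 19(W), 17(W); every one is W ⇒ L
n=24: can move to 20, which is L ⇒ W
n=25: can move to 21, which is L ⇒ W
n=26: can move to 22, which is L ⇒ W
n=27: can move to 23, which is L ⇒ W
n=28: can move to 22, which is L ⇒ W
n=29: can move to 23, which is L ⇒ W
n=30: moves to 26(W), 24(W); every one is W ⇒ L
n=31: moves to 27(W), 25(W); every one is W ⇒ L
n=32: moves to 28(W), 26(W); every one is W ⇒ L
n=33: moves to 29(W), 27(W); every one is W ⇒ L
Reading off the rows marked L gives the requested list; there are 16 such values of n.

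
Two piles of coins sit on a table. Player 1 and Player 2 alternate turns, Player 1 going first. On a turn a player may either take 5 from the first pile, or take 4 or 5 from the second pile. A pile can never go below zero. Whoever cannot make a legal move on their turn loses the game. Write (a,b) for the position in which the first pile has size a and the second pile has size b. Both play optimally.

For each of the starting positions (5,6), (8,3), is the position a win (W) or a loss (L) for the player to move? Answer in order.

Work bottom-up. With no move the player to move loses. Otherwise the position is W if at least one move leads to an L position for the opponent, and L if every move leads to a W.
No move ever increases a pile, so every position that can arise here has a ≤ 8 and b ≤ 6; it is enough to label the cells with 0 ≤ a ≤ 8 and 0 ≤ b ≤ 6.
Every move lowers a or b (never raises either), so fill the grid row by row in increasing a, and left to right within a row: each cell's successors are then already labelled.
      b=0  b=1  b=2  b=3  b=4  b=5  b=6
a=0:    L    L    L    L    W    W    W
a=1:    L    L    L    L    W    W    W
a=2:    L    L    L    L    W    W    W
a=3:    L    L    L    L    W    W    W
a=4:    L    L    L    L    W    W    W
a=5:    W    W    W    W    L    L    L
a=6:    W    W    W    W    L    L    L
a=7:    W    W    W    W    L    L    L
a=8:    W    W    W    W    L    L    L
Cells with no legal move (terminal, hence L): (0,0), (0,1), (0,2), (0,3), (1,0), (1,1), (1,2), (1,3), (2,0), (2,1), (2,2), (2,3), (3,0), (3,1), (3,2), (3,3), (4,0), (4,1), (4,2), (4,3).
The remaining L cells, each justified by listing all of its moves:
(5,4): only reaches (0,4)(W), (5,0)(W), all W → L
(5,5): only reaches (0,5)(W), (5,1)(W), (5,0)(W), all W → L
(5,6): only reaches (0,6)(W), (5,2)(W), (5,1)(W), all W → L
(6,4): only reaches (1,4)(W), (6,0)(W), all W → L
(6,5): only reaches (1,5)(W), (6,1)(W), (6,0)(W), all W → L
(6,6): only reaches (1,6)(W), (6,2)(W), (6,1)(W), all W → L
(7,4): only reaches (2,4)(W), (7,0)(W), all W → L
(7,5): only reaches (2,5)(W), (7,1)(W), (7,0)(W), all W → L
(7,6): only reaches (2,6)(W), (7,2)(W), (7,1)(W), all W → L
(8,4): only reaches (3,4)(W), (8,0)(W), all W → L
(8,5): only reaches (3,5)(W), (8,1)(W), (8,0)(W), all W → L
(8,6): only reaches (3,6)(W), (8,2)(W), (8,1)(W), all W → L
Every other cell has at least one move into one of the L cells above, so it is W.
(5,6): one of the L cells justified above, so L
(8,3): the move to (3,3) reaches an L cell, so W

(5,6): L, (8,3): W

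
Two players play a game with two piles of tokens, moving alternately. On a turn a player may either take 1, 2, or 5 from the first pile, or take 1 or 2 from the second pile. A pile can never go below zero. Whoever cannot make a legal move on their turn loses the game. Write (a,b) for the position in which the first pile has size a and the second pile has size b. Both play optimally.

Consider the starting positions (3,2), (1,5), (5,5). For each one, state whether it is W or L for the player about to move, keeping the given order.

Compute win/loss labels from the base case upward. A position with no move is L. Any other position is W if it can reach an L in one move, else L.
No move ever increases a pile, so every position that can arise here has a ≤ 5 and b ≤ 5; it is enough to label the cells with 0 ≤ a ≤ 5 and 0 ≤ b ≤ 5.
Every move lowers a or b (never raises either), so fill the grid row by row in increasing a, and left to right within a row: each cell's successors are then already labelled.
      b=0  b=1  b=2  b=3  b=4  b=5
a=0:    L    W    W    L    W    W
a=1:    W    L    W    W    L    W
a=2:    W    W    L    W    W    L
a=3:    L    W    W    L    W    W
a=4:    W    L    W    W    L    W
a=5:    W    W    L    W    W    L
Cells with no legal move (terminal, hence L): (0,0).
The remaining L cells, each justified by listing all of its moves:
(0,3): L (options (0,2)(W), (0,1)(W) are all W)
(1,1): L (options (0,1)(W), (1,0)(W) are all W)
(1,4): L (options (0,4)(W), (1,3)(W), (1,2)(W) are all W)
(2,2): L (options (1,2)(W), (0,2)(W), (2,1)(W), (2,0)(W) are all W)
(2,5): L (options (1,5)(W), (0,5)(W), (2,4)(W), (2,3)(W) are all W)
(3,0): L (options (2,0)(W), (1,0)(W) are all W)
(3,3): L (options (2,3)(W), (1,3)(W), (3,2)(W), (3,1)(W) are all W)
(4,1): L (options (3,1)(W), (2,1)(W), (4,0)(W) are all W)
(4,4): L (options (3,4)(W), (2,4)(W), (4,3)(W), (4,2)(W) are all W)
(5,2): L (options (4,2)(W), (3,2)(W), (0,2)(W), (5,1)(W), (5,0)(W) are all W)
(5,5): L (options (4,5)(W), (3,5)(W), (0,5)(W), (5,4)(W), (5,3)(W) are all W)
Every other cell has at least one move into one of the L cells above, so it is W.
(3,2): the move to (2,2) reaches an L cell, so W
(1,5): the move to (1,4) reaches an L cell, so W
(5,5): one of the L cells justified above, so L

(3,2): W, (1,5): W, (5,5): L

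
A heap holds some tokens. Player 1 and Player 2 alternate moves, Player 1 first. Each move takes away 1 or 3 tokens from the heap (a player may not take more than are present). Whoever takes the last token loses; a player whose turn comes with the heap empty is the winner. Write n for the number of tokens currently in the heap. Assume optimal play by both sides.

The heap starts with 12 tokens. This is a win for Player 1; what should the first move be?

Positions with no move are W. A position that does have a move is losing for the player to move precisely when every available move leads to a winning position for the opponent. Fill in the labels:
n=0: no move; the opponent has just taken the last token and therefore loses → W
n=1: →0(W) only, which is W, so L
n=2: →1(L), so W
n=3: →2(W), 0(W) — all W, so L
n=4: →3(L), so W
n=5: →4(W), 2(W) — all W, so L
n=6: →5(L), so W
n=7: →6(W), 4(W) — all W, so L
n=8: →7(L), so W
n=9: →8(W), 6(W) — all W, so L
n=10: →9(L), so W
n=11: →10(W), 8(W) — all W, so L
n=12: →11(L), so W
From 12, the L positions reachable in one move are: 11, 9. Any move reaching one of these is winning.

Remove 1, leaving 11.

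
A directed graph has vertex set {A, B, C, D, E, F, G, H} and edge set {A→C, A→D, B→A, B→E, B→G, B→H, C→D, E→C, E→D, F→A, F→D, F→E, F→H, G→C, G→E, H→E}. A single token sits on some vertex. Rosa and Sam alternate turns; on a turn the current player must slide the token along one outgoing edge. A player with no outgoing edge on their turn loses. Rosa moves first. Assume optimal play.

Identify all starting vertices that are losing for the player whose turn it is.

Compute win/loss labels from the base case upward. A position with no move is L. Any other position is W if it can reach an L in one move, else L.
Every edge goes from a vertex to one that appears earlier in the order D, C, E, A, H, G, F, B, so processing vertices in that order labels each vertex after all of its successors.
D: no outgoing edge → L
C: reaches L-position D → W
E: reaches L-position D → W
A: reaches L-position D → W
H: only reaches E(W), which is W → L
G: only reaches E(W), C(W), all W → L
F: reaches L-position H → W
B: reaches L-position G → W
Reading off the rows marked L gives the requested list; there are 3 such vertices.

D, G, H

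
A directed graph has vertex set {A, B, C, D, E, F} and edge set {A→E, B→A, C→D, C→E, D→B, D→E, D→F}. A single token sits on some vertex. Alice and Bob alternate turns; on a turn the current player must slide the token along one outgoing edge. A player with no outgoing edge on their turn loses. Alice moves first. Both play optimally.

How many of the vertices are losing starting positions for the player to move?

Positions with no move are L. A position that does have a move is losing for the player to move precisely when every available move leads to a winning position for the opponent. Fill in the labels:
Every edge goes from a vertex to one that appears earlier in the order F, E, A, B, D, C, so processing vertices in that order labels each vertex after all of its successors.
F: no outgoing edge → L
E: no outgoing edge → L
A: →E(L), so W
B: →A(W) only, which is W, so L
D: →B(L), so W
C: →E(L), so W
The L vertices are B, E, F; that is 3 in all.

3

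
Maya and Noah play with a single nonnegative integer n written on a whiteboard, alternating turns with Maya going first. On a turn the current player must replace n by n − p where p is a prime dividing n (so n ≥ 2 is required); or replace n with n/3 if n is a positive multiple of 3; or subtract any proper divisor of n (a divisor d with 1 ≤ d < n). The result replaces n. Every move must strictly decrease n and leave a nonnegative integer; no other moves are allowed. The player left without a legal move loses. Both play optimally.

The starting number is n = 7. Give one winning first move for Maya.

Positions with no move are L. A position that does have a move is losing for the player to move precisely when every available move leads to a winning position for the opponent. Fill in the labels:
n=0: no move → L
n=1: no move → L
n=2: W (go to 0, an L position)
n=3: W (go to 0, an L position)
n=4: L (options 2(W), 3(W) are all W)
n=5: W (go to 0, an L position)
n=6: W (go to 4, an L position)
n=7: W (go to 0, an L position)
From 7, the L positions reachable in one move are: 0.

Move to 0.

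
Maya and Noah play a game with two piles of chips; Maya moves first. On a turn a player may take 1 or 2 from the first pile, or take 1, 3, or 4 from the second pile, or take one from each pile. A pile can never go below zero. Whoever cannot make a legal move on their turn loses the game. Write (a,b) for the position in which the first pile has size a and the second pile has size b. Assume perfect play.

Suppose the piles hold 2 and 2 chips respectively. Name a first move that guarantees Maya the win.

Build the W/L table. Terminal = L. A non-terminal position is W if it has a move to some L; otherwise it is L.
No move ever increases a pile, so every position that can arise here has a ≤ 2 and b ≤ 2; it is enough to label the cells with 0 ≤ a ≤ 2 and 0 ≤ b ≤ 2.
Every move lowers a or b (never raises either), so fill the grid row by row in increasing a, and left to right within a row: each cell's successors are then already labelled.
      b=0  b=1  b=2
a=0:    L    W    L
a=1:    W    W    W
a=2:    W    L    W
Cells with no legal move (terminal, hence L): (0,0).
The remaining L cells, each justified by listing all of its moves:
(0,2): only reaches (0,1)(W), which is W → L
(2,1): only reaches (1,1)(W), (0,1)(W), (2,0)(W), (1,0)(W), all W → L
Every other cell has at least one move into one of the L cells above, so it is W.
From (2,2), the L positions reachable in one move are: (0,2), (2,1). Any move reaching one of these is winning.

Move to (0,2).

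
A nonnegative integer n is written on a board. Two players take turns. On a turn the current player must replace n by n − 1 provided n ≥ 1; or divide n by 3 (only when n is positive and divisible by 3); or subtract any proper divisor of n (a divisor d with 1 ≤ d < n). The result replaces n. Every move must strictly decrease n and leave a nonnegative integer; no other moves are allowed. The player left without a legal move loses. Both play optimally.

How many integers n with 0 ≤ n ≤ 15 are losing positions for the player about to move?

Positions with no move are L. A position that does have a move is losing for the player to move precisely when every available move leads to a winning position for the opponent. Fill in the labels:
n=0: no move → L
n=1: W (go to 0, an L position)
n=2: L (sole option 1(W) is W)
n=3: W (go to 2, an L position)
n=4: W (go to 2, an L position)
n=5: L (sole option 4(W) is W)
n=6: W (go to 2, an L position)
n=7: L (sole option 6(W) is W)
n=8: W (go to 7, an L position)
n=9: L (options 3(W), 6(W), 8(W) are all W)
n=10: W (go to 5, an L position)
n=11: L (sole option 10(W) is W)
n=12: W (go to 9, an L position)
n=13: L (sole option 12(W) is W)
n=14: W (go to 7, an L position)
n=15: W (go to 5, an L position)
L entries with 0 ≤ n ≤ 15: n = 0, 2, 5, 7, 9, 11, 13; that makes 7.

7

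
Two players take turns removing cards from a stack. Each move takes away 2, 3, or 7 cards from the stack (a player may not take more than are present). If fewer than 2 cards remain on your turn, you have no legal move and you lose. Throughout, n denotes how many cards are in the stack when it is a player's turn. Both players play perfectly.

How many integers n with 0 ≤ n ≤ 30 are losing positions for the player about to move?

13

Use the standard recursion: the mover loses at a terminal position; elsewhere, the mover wins exactly when some move hands the opponent an L position.
n=0: no move → L
n=1: no move → L
n=2: reaches L-position 0 → W
n=3: reaches L-position 1 → W
n=4: reaches L-position 1 → W
n=5: only reaches 3(W), 2(W), all W → L
n=6: only reaches 4(W), 3(W), all W → L
n=7: reaches L-position 5 → W
n=8: reaches L-position 6 → W
n=9: reaches L-position 6 → W
n=10: only reaches 8(W), 7(W), 3(W), all W → L
n=11: only reaches 9(W), 8(W), 4(W), all W → L
n=12: reaches L-position 10 → W
n=13: reaches L-position 11 → W
n=14: reaches L-position 11 → W
n=15: only reaches 13(W), 12(W), 8(W), all W → L
n=16: only reaches 14(W), 13(W), 9(W), all W → L
n=17: reaches L-position 15 → W
n=18: reaches L-position 16 → W
n=19: reaches L-position 16 → W
n=20: only reaches 18(W), 17(W), 13(W), all W → L
n=21: only reaches 19(W), 18(W), 14(W), all W → L
n=22: reaches L-position 20 → W
n=23: reaches L-position 21 → W
n=24: reaches L-position 21 → W
n=25: only reaches 23(W), 22(W), 18(W), all W → L
n=26: only reaches 24(W), 23(W), 19(W), all W → L
n=27: reaches L-position 25 → W
n=28: reaches L-position 26 → W
n=29: reaches L-position 26 → W
n=30: only reaches 28(W), 27(W), 23(W), all W → L
L entries with 0 ≤ n ≤ 30: n = 0, 1, 5, 6, 10, 11, 15, 16, 20, 21, 25, 26, 30; that makes 13.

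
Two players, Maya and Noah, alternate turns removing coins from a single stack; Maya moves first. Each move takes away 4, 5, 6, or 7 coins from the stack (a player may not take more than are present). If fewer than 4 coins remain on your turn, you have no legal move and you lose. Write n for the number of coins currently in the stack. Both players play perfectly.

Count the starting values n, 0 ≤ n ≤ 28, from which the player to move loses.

12

Label each position W (a win for the player to move) or L (a loss). A position with no legal move is L; any other position is W exactly when some move reaches an L, and L when every move reaches a W.
n=0: no move → L
n=1: no move → L
n=2: no move → L
n=3: no move → L
n=4: W (go to 0, an L position)
n=5: W (go to 1, an L position)
n=6: W (go to 2, an L position)
n=7: W (go to 3, an L position)
n=8: W (go to 3, an L position)
n=9: W (go to 3, an L position)
n=10: W (go to 3, an L position)
n=11: L (options 7(W), 6(W), 5(W), 4(W) are all W)
n=12: L (options 8(W), 7(W), 6(W), 5(W) are all W)
n=13: L (options 9(W), 8(W), 7(W), 6(W) are all W)
n=14: L (options 10(W), 9(W), 8(W), 7(W) are all W)
n=15: W (go to 11, an L position)
n=16: W (go to 12, an L position)
n=17: W (go to 13, an L position)
n=18: W (go to 14, an L position)
n=19: W (go to 14, an L position)
n=20: W (go to 14, an L position)
n=21: W (go to 14, an L position)
n=22: L (options 18(W), 17(W), 16(W), 15(W) are all W)
n=23: L (options 19(W), 18(W), 17(W), 16(W) are all W)
n=24: L (options 20(W), 19(W), 18(W), 17(W) are all W)
n=25: L (options 21(W), 20(W), 19(W), 18(W) are all W)
n=26: W (go to 22, an L position)
n=27: W (go to 23, an L position)
n=28: W (go to 24, an L position)
L entries with 0 ≤ n ≤ 28: n = 0, 1, 2, 3, 11, 12, 13, 14, 22, 23, 24, 25; that makes 12.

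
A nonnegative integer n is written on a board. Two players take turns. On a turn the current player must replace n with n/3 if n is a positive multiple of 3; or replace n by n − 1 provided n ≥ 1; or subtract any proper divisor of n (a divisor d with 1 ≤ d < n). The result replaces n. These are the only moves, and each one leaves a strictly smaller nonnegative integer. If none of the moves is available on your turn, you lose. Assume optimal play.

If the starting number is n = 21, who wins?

Build the W/L table. Terminal = L. A non-terminal position is W if it has a move to some L; otherwise it is L.
n=0: no move → L
n=1: can move to 0, which is L ⇒ W
n=2: the only move is to 1(W), a W ⇒ L
n=3: can move to 2, which is L ⇒ W
n=4: can move to 2, which is L ⇒ W
n=5: the only move is to 4(W), a W ⇒ L
n=6: can move to 2, which is L ⇒ W
n=7: the only move is to 6(W), a W ⇒ L
n=8: can move to 7, which is L ⇒ W
n=9: moves to 3(W), 6(W), 8(W); every one is W ⇒ L
n=10: can move to 5, which is L ⇒ W
n=11: the only move is to 10(W), a W ⇒ L
n=12: can move to 9, which is L ⇒ W
n=13: the only move is to 12(W), a W ⇒ L
n=14: can move to 7, which is L ⇒ W
n=15: can move to 5, which is L ⇒ W
n=16: moves to 8(W), 12(W), 14(W), 15(W); every one is W ⇒ L
n=17: can move to 16, which is L ⇒ W
n=18: can move to 9, which is L ⇒ W
n=19: the only move is to 18(W), a W ⇒ L
n=20: can move to 16, which is L ⇒ W
n=21: can move to 7, which is L ⇒ W
From 21 the player to move can move to 7, reaching an L position.

The first player wins.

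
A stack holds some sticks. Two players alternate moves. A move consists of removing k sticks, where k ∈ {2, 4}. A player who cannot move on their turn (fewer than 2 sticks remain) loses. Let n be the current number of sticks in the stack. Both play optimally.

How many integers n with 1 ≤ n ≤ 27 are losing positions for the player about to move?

Positions with no move are L. A position that does have a move is losing for the player to move precisely when every available move leads to a winning position for the opponent. Fill in the labels:
n=0: no move → L
n=1: no move → L
n=2: W (go to 0, an L position)
n=3: W (go to 1, an L position)
n=4: W (go to 0, an L position)
n=5: W (go to 1, an L position)
n=6: L (options 4(W), 2(W) are all W)
n=7: L (options 5(W), 3(W) are all W)
n=8: W (go to 6, an L position)
n=9: W (go to 7, an L position)
n=10: W (go to 6, an L position)
n=11: W (go to 7, an L position)
n=12: L (options 10(W), 8(W) are all W)
n=13: L (options 11(W), 9(W) are all W)
n=14: W (go to 12, an L position)
n=15: W (go to 13, an L position)
n=16: W (go to 12, an L position)
n=17: W (go to 13, an L position)
n=18: L (options 16(W), 14(W) are all W)
n=19: L (options 17(W), 15(W) are all W)
n=20: W (go to 18, an L position)
n=21: W (go to 19, an L position)
n=22: W (go to 18, an L position)
n=23: W (go to 19, an L position)
n=24: L (options 22(W), 20(W) are all W)
n=25: L (options 23(W), 21(W) are all W)
n=26: W (go to 24, an L position)
n=27: W (go to 25, an L position)
L entries with 1 ≤ n ≤ 27 (n=0 is outside the asked range and is not counted): n = 1, 6, 7, 12, 13, 18, 19, 24, 25; that makes 9.

9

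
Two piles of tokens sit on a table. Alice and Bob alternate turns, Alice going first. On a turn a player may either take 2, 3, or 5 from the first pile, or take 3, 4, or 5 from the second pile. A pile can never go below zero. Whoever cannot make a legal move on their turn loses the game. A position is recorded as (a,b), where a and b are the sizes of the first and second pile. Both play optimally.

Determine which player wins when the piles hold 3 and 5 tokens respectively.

Label each position W (a win for the player to move) or L (a loss). A position with no legal move is L; any other position is W exactly when some move reaches an L, and L when every move reaches a W.
No move ever increases a pile, so every position that can arise here has a ≤ 3 and b ≤ 5; it is enough to label the cells with 0 ≤ a ≤ 3 and 0 ≤ b ≤ 5.
Every move lowers a or b (never raises either), so fill the grid row by row in increasing a, and left to right within a row: each cell's successors are then already labelled.
      b=0  b=1  b=2  b=3  b=4  b=5
a=0:    L    L    L    W    W    W
a=1:    L    L    L    W    W    W
a=2:    W    W    W    L    L    L
a=3:    W    W    W    L    L    L
Cells with no legal move (terminal, hence L): (0,0), (0,1), (0,2), (1,0), (1,1), (1,2).
The remaining L cells, each justified by listing all of its moves:
(2,3): only reaches (0,3)(W), (2,0)(W), all W → L
(2,4): only reaches (0,4)(W), (2,1)(W), (2,0)(W), all W → L
(2,5): only reaches (0,5)(W), (2,2)(W), (2,1)(W), (2,0)(W), all W → L
(3,3): only reaches (1,3)(W), (0,3)(W), (3,0)(W), all W → L
(3,4): only reaches (1,4)(W), (0,4)(W), (3,1)(W), (3,0)(W), all W → L
(3,5): only reaches (1,5)(W), (0,5)(W), (3,2)(W), (3,1)(W), (3,0)(W), all W → L
Every other cell has at least one move into one of the L cells above, so it is W.
The starting position (3,5) is L: whatever Alice does, the opponent receives a W position.

Bob wins.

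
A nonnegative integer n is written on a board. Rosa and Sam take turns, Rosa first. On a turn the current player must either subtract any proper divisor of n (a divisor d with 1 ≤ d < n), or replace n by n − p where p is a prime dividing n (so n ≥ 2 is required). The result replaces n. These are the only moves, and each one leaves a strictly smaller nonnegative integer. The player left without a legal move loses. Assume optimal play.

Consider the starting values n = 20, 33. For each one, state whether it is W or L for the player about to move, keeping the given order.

20: L, 33: W

Compute win/loss labels from the base case upward. A position with no move is L. Any other position is W if it can reach an L in one move, else L.
n=0: no move → L
n=1: no move → L
n=2: W (go to 0, an L position)
n=3: W (go to 0, an L position)
n=4: L (options 2(W), 3(W) are all W)
n=5: W (go to 0, an L position)
n=6: W (go to 4, an L position)
n=7: W (go to 0, an L position)
n=8: W (go to 4, an L position)
n=9: L (options 6(W), 8(W) are all W)
n=10: W (go to 9, an L position)
n=11: W (go to 0, an L position)
n=12: W (go to 9, an L position)
n=13: W (go to 0, an L position)
n=14: L (options 7(W), 12(W), 13(W) are all W)
n=15: W (go to 14, an L position)
n=16: W (go to 14, an L position)
n=17: W (go to 0, an L position)
n=18: W (go to 9, an L position)
n=19: W (go to 0, an L position)
n=20: L (options 10(W), 15(W), 16(W), 18(W), 19(W) are all W)
n=21: W (go to 14, an L position)
n=22: W (go to 20, an L position)
n=23: W (go to 0, an L position)
n=24: W (go to 20, an L position)
n=25: W (go to 20, an L position)
n=26: L (options 13(W), 24(W), 25(W) are all W)
n=27: W (go to 26, an L position)
n=28: W (go to 14, an L position)
n=29: W (go to 0, an L position)
n=30: W (go to 20, an L position)
n=31: W (go to 0, an L position)
n=32: L (options 16(W), 24(W), 28(W), 30(W), 31(W) are all W)
n=33: W (go to 32, an L position)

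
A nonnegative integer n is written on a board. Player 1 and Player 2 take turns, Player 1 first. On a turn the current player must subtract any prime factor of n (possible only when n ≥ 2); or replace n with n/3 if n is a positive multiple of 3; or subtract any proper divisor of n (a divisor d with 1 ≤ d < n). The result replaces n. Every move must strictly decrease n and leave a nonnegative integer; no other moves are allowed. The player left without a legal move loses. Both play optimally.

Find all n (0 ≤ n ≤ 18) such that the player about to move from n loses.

Use the standard recursion: the mover loses at a terminal position; elsewhere, the mover wins exactly when some move hands the opponent an L position.
n=0: no move → L
n=1: no move → L
n=2: →0(L), so W
n=3: →0(L), so W
n=4: →2(W), 3(W) — all W, so L
n=5: →0(L), so W
n=6: →4(L), so W
n=7: →0(L), so W
n=8: →4(L), so W
n=9: →3(W), 6(W), 8(W) — all W, so L
n=10: →9(L), so W
n=11: →0(L), so W
n=12: →4(L), so W
n=13: →0(L), so W
n=14: →7(W), 12(W), 13(W) — all W, so L
n=15: →14(L), so W
n=16: →14(L), so W
n=17: →0(L), so W
n=18: →9(L), so W
The losing starting values of n are exactly the entries labelled L in this table (5 of them).

0, 1, 4, 9, 14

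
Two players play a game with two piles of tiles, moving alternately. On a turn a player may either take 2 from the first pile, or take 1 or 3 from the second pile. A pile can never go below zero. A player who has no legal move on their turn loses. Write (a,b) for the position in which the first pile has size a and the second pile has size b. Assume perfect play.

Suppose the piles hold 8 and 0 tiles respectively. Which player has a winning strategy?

The second player wins.

Work bottom-up. With no move the player to move loses. Otherwise the position is W if at least one move leads to an L position for the opponent, and L if every move leads to a W.
No move ever increases a pile, so every position that can arise here has a ≤ 8 and b ≤ 0; it is enough to label the cells with 0 ≤ a ≤ 8 and 0 ≤ b ≤ 0.
Every move lowers a or b (never raises either), so fill the grid row by row in increasing a, and left to right within a row: each cell's successors are then already labelled.
      b=0
a=0:    L
a=1:    L
a=2:    W
a=3:    W
a=4:    L
a=5:    L
a=6:    W
a=7:    W
a=8:    L
Cells with no legal move (terminal, hence L): (0,0), (1,0).
The remaining L cells, each justified by listing all of its moves:
(4,0): only reaches (2,0)(W), which is W → L
(5,0): only reaches (3,0)(W), which is W → L
(8,0): only reaches (6,0)(W), which is W → L
Every other cell has at least one move into one of the L cells above, so it is W.
Every move from (8,0) reaches a W position, so the mover loses.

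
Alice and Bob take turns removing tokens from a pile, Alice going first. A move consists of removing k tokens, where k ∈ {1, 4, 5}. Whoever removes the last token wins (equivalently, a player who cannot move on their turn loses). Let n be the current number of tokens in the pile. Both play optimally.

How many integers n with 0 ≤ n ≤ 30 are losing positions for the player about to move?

8

Compute win/loss labels from the base case upward. A position with no move is L. Any other position is W if it can reach an L in one move, else L.
n=0: no move → L
n=1: W (go to 0, an L position)
n=2: L (sole option 1(W) is W)
n=3: W (go to 2, an L position)
n=4: W (go to 0, an L position)
n=5: W (go to 0, an L position)
n=6: W (go to 2, an L position)
n=7: W (go to 2, an L position)
n=8: L (options 7(W), 4(W), 3(W) are all W)
n=9: W (go to 8, an L position)
n=10: L (options 9(W), 6(W), 5(W) are all W)
n=11: W (go to 10, an L position)
n=12: W (go to 8, an L position)
n=13: W (go to 8, an L position)
n=14: W (go to 10, an L position)
n=15: W (go to 10, an L position)
n=16: L (options 15(W), 12(W), 11(W) are all W)
n=17: W (go to 16, an L position)
n=18: L (options 17(W), 14(W), 13(W) are all W)
n=19: W (go to 18, an L position)
n=20: W (go to 16, an L position)
n=21: W (go to 16, an L position)
n=22: W (go to 18, an L position)
n=23: W (go to 18, an L position)
n=24: L (options 23(W), 20(W), 19(W) are all W)
n=25: W (go to 24, an L position)
n=26: L (options 25(W), 22(W), 21(W) are all W)
n=27: W (go to 26, an L position)
n=28: W (go to 24, an L position)
n=29: W (go to 24, an L position)
n=30: W (go to 26, an L position)
L entries with 0 ≤ n ≤ 30: n = 0, 2, 8, 10, 16, 18, 24, 26; that makes 8.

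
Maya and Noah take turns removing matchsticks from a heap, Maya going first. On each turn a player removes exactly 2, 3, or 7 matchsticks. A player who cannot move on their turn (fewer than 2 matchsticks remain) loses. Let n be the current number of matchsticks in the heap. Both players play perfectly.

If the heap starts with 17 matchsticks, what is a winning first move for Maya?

Work bottom-up. With no move the player to move loses. Otherwise the position is W if at least one move leads to an L position for the opponent, and L if every move leads to a W.
n=0: no move → L
n=1: no move → L
n=2: W (go to 0, an L position)
n=3: W (go to 1, an L position)
n=4: W (go to 1, an L position)
n=5: L (options 3(W), 2(W) are all W)
n=6: L (options 4(W), 3(W) are all W)
n=7: W (go to 5, an L position)
n=8: W (go to 6, an L position)
n=9: W (go to 6, an L position)
n=10: L (options 8(W), 7(W), 3(W) are all W)
n=11: L (options 9(W), 8(W), 4(W) are all W)
n=12: W (go to 10, an L position)
n=13: W (go to 11, an L position)
n=14: W (go to 11, an L position)
n=15: L (options 13(W), 12(W), 8(W) are all W)
n=16: L (options 14(W), 13(W), 9(W) are all W)
n=17: W (go to 15, an L position)
From 17, the L positions reachable in one move are: 15, 10. Any move reaching one of these is winning.

Remove 2, leaving 15.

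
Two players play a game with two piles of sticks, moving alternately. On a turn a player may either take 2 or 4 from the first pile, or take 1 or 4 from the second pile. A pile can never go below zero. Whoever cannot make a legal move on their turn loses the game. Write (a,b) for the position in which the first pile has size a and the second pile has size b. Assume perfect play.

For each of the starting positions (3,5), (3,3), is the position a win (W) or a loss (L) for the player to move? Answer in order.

Label each position W (a win for the player to move) or L (a loss). A position with no legal move is L; any other position is W exactly when some move reaches an L, and L when every move reaches a W.
No move ever increases a pile, so every position that can arise here has a ≤ 3 and b ≤ 5; it is enough to label the cells with 0 ≤ a ≤ 3 and 0 ≤ b ≤ 5.
Every move lowers a or b (never raises either), so fill the grid row by row in increasing a, and left to right within a row: each cell's successors are then already labelled.
      b=0  b=1  b=2  b=3  b=4  b=5
a=0:    L    W    L    W    W    L
a=1:    L    W    L    W    W    L
a=2:    W    L    W    L    W    W
a=3:    W    L    W    L    W    W
Cells with no legal move (terminal, hence L): (0,0), (1,0).
The remaining L cells, each justified by listing all of its moves:
(0,2): →(0,1)(W) only, which is W, so L
(0,5): →(0,4)(W), (0,1)(W) — all W, so L
(1,2): →(1,1)(W) only, which is W, so L
(1,5): →(1,4)(W), (1,1)(W) — all W, so L
(2,1): →(0,1)(W), (2,0)(W) — all W, so L
(2,3): →(0,3)(W), (2,2)(W) — all W, so L
(3,1): →(1,1)(W), (3,0)(W) — all W, so L
(3,3): →(1,3)(W), (3,2)(W) — all W, so L
Every other cell has at least one move into one of the L cells above, so it is W.
(3,5): the move to (1,5) reaches an L cell, so W
(3,3): one of the L cells justified above, so L

(3,5): W, (3,3): L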